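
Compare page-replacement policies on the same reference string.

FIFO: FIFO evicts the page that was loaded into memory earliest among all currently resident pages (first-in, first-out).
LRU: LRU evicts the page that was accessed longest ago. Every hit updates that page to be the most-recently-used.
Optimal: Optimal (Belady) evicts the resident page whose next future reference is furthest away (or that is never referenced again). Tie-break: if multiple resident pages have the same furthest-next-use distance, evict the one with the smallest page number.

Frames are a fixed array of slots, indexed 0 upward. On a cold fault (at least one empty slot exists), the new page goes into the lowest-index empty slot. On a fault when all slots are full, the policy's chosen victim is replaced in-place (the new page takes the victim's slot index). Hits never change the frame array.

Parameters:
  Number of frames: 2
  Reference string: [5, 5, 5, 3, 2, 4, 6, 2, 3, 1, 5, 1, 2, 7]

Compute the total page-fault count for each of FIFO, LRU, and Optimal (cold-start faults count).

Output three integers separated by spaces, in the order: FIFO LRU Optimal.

--- FIFO ---
  step 0: ref 5 -> FAULT, frames=[5,-] (faults so far: 1)
  step 1: ref 5 -> HIT, frames=[5,-] (faults so far: 1)
  step 2: ref 5 -> HIT, frames=[5,-] (faults so far: 1)
  step 3: ref 3 -> FAULT, frames=[5,3] (faults so far: 2)
  step 4: ref 2 -> FAULT, evict 5, frames=[2,3] (faults so far: 3)
  step 5: ref 4 -> FAULT, evict 3, frames=[2,4] (faults so far: 4)
  step 6: ref 6 -> FAULT, evict 2, frames=[6,4] (faults so far: 5)
  step 7: ref 2 -> FAULT, evict 4, frames=[6,2] (faults so far: 6)
  step 8: ref 3 -> FAULT, evict 6, frames=[3,2] (faults so far: 7)
  step 9: ref 1 -> FAULT, evict 2, frames=[3,1] (faults so far: 8)
  step 10: ref 5 -> FAULT, evict 3, frames=[5,1] (faults so far: 9)
  step 11: ref 1 -> HIT, frames=[5,1] (faults so far: 9)
  step 12: ref 2 -> FAULT, evict 1, frames=[5,2] (faults so far: 10)
  step 13: ref 7 -> FAULT, evict 5, frames=[7,2] (faults so far: 11)
  FIFO total faults: 11
--- LRU ---
  step 0: ref 5 -> FAULT, frames=[5,-] (faults so far: 1)
  step 1: ref 5 -> HIT, frames=[5,-] (faults so far: 1)
  step 2: ref 5 -> HIT, frames=[5,-] (faults so far: 1)
  step 3: ref 3 -> FAULT, frames=[5,3] (faults so far: 2)
  step 4: ref 2 -> FAULT, evict 5, frames=[2,3] (faults so far: 3)
  step 5: ref 4 -> FAULT, evict 3, frames=[2,4] (faults so far: 4)
  step 6: ref 6 -> FAULT, evict 2, frames=[6,4] (faults so far: 5)
  step 7: ref 2 -> FAULT, evict 4, frames=[6,2] (faults so far: 6)
  step 8: ref 3 -> FAULT, evict 6, frames=[3,2] (faults so far: 7)
  step 9: ref 1 -> FAULT, evict 2, frames=[3,1] (faults so far: 8)
  step 10: ref 5 -> FAULT, evict 3, frames=[5,1] (faults so far: 9)
  step 11: ref 1 -> HIT, frames=[5,1] (faults so far: 9)
  step 12: ref 2 -> FAULT, evict 5, frames=[2,1] (faults so far: 10)
  step 13: ref 7 -> FAULT, evict 1, frames=[2,7] (faults so far: 11)
  LRU total faults: 11
--- Optimal ---
  step 0: ref 5 -> FAULT, frames=[5,-] (faults so far: 1)
  step 1: ref 5 -> HIT, frames=[5,-] (faults so far: 1)
  step 2: ref 5 -> HIT, frames=[5,-] (faults so far: 1)
  step 3: ref 3 -> FAULT, frames=[5,3] (faults so far: 2)
  step 4: ref 2 -> FAULT, evict 5, frames=[2,3] (faults so far: 3)
  step 5: ref 4 -> FAULT, evict 3, frames=[2,4] (faults so far: 4)
  step 6: ref 6 -> FAULT, evict 4, frames=[2,6] (faults so far: 5)
  step 7: ref 2 -> HIT, frames=[2,6] (faults so far: 5)
  step 8: ref 3 -> FAULT, evict 6, frames=[2,3] (faults so far: 6)
  step 9: ref 1 -> FAULT, evict 3, frames=[2,1] (faults so far: 7)
  step 10: ref 5 -> FAULT, evict 2, frames=[5,1] (faults so far: 8)
  step 11: ref 1 -> HIT, frames=[5,1] (faults so far: 8)
  step 12: ref 2 -> FAULT, evict 1, frames=[5,2] (faults so far: 9)
  step 13: ref 7 -> FAULT, evict 2, frames=[5,7] (faults so far: 10)
  Optimal total faults: 10

Answer: 11 11 10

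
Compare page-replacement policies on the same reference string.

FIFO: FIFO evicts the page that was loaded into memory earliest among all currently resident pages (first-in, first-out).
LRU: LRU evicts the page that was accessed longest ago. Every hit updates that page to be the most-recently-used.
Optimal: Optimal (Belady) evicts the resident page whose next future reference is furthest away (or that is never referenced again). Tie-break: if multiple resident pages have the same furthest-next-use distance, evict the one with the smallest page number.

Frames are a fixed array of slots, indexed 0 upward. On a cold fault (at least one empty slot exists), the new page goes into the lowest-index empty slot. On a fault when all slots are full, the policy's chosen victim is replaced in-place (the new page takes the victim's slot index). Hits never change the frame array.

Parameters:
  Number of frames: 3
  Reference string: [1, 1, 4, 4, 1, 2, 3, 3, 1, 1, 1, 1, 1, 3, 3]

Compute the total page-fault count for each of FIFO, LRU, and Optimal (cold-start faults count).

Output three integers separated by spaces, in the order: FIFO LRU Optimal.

Answer: 5 4 4

Derivation:
--- FIFO ---
  step 0: ref 1 -> FAULT, frames=[1,-,-] (faults so far: 1)
  step 1: ref 1 -> HIT, frames=[1,-,-] (faults so far: 1)
  step 2: ref 4 -> FAULT, frames=[1,4,-] (faults so far: 2)
  step 3: ref 4 -> HIT, frames=[1,4,-] (faults so far: 2)
  step 4: ref 1 -> HIT, frames=[1,4,-] (faults so far: 2)
  step 5: ref 2 -> FAULT, frames=[1,4,2] (faults so far: 3)
  step 6: ref 3 -> FAULT, evict 1, frames=[3,4,2] (faults so far: 4)
  step 7: ref 3 -> HIT, frames=[3,4,2] (faults so far: 4)
  step 8: ref 1 -> FAULT, evict 4, frames=[3,1,2] (faults so far: 5)
  step 9: ref 1 -> HIT, frames=[3,1,2] (faults so far: 5)
  step 10: ref 1 -> HIT, frames=[3,1,2] (faults so far: 5)
  step 11: ref 1 -> HIT, frames=[3,1,2] (faults so far: 5)
  step 12: ref 1 -> HIT, frames=[3,1,2] (faults so far: 5)
  step 13: ref 3 -> HIT, frames=[3,1,2] (faults so far: 5)
  step 14: ref 3 -> HIT, frames=[3,1,2] (faults so far: 5)
  FIFO total faults: 5
--- LRU ---
  step 0: ref 1 -> FAULT, frames=[1,-,-] (faults so far: 1)
  step 1: ref 1 -> HIT, frames=[1,-,-] (faults so far: 1)
  step 2: ref 4 -> FAULT, frames=[1,4,-] (faults so far: 2)
  step 3: ref 4 -> HIT, frames=[1,4,-] (faults so far: 2)
  step 4: ref 1 -> HIT, frames=[1,4,-] (faults so far: 2)
  step 5: ref 2 -> FAULT, frames=[1,4,2] (faults so far: 3)
  step 6: ref 3 -> FAULT, evict 4, frames=[1,3,2] (faults so far: 4)
  step 7: ref 3 -> HIT, frames=[1,3,2] (faults so far: 4)
  step 8: ref 1 -> HIT, frames=[1,3,2] (faults so far: 4)
  step 9: ref 1 -> HIT, frames=[1,3,2] (faults so far: 4)
  step 10: ref 1 -> HIT, frames=[1,3,2] (faults so far: 4)
  step 11: ref 1 -> HIT, frames=[1,3,2] (faults so far: 4)
  step 12: ref 1 -> HIT, frames=[1,3,2] (faults so far: 4)
  step 13: ref 3 -> HIT, frames=[1,3,2] (faults so far: 4)
  step 14: ref 3 -> HIT, frames=[1,3,2] (faults so far: 4)
  LRU total faults: 4
--- Optimal ---
  step 0: ref 1 -> FAULT, frames=[1,-,-] (faults so far: 1)
  step 1: ref 1 -> HIT, frames=[1,-,-] (faults so far: 1)
  step 2: ref 4 -> FAULT, frames=[1,4,-] (faults so far: 2)
  step 3: ref 4 -> HIT, frames=[1,4,-] (faults so far: 2)
  step 4: ref 1 -> HIT, frames=[1,4,-] (faults so far: 2)
  step 5: ref 2 -> FAULT, frames=[1,4,2] (faults so far: 3)
  step 6: ref 3 -> FAULT, evict 2, frames=[1,4,3] (faults so far: 4)
  step 7: ref 3 -> HIT, frames=[1,4,3] (faults so far: 4)
  step 8: ref 1 -> HIT, frames=[1,4,3] (faults so far: 4)
  step 9: ref 1 -> HIT, frames=[1,4,3] (faults so far: 4)
  step 10: ref 1 -> HIT, frames=[1,4,3] (faults so far: 4)
  step 11: ref 1 -> HIT, frames=[1,4,3] (faults so far: 4)
  step 12: ref 1 -> HIT, frames=[1,4,3] (faults so far: 4)
  step 13: ref 3 -> HIT, frames=[1,4,3] (faults so far: 4)
  step 14: ref 3 -> HIT, frames=[1,4,3] (faults so far: 4)
  Optimal total faults: 4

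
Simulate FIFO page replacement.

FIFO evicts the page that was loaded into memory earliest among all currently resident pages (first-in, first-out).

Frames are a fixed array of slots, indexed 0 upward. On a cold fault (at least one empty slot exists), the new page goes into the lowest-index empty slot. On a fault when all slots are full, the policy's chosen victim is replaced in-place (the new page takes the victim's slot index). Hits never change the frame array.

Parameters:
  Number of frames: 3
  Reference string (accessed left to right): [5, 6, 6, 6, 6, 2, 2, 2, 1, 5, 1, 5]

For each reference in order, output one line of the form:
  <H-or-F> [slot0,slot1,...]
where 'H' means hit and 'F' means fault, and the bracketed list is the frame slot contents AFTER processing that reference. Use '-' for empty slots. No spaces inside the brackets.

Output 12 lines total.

F [5,-,-]
F [5,6,-]
H [5,6,-]
H [5,6,-]
H [5,6,-]
F [5,6,2]
H [5,6,2]
H [5,6,2]
F [1,6,2]
F [1,5,2]
H [1,5,2]
H [1,5,2]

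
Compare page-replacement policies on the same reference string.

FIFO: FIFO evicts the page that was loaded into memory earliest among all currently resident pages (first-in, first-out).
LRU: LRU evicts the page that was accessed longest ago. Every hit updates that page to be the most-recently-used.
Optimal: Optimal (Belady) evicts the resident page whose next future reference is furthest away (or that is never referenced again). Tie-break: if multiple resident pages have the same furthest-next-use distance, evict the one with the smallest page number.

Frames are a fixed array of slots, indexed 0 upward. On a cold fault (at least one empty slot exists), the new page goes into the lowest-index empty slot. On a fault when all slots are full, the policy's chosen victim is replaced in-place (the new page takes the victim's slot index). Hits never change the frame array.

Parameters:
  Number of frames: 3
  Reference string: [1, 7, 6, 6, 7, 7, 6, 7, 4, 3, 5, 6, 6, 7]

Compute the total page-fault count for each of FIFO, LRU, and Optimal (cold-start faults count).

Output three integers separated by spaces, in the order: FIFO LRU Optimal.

--- FIFO ---
  step 0: ref 1 -> FAULT, frames=[1,-,-] (faults so far: 1)
  step 1: ref 7 -> FAULT, frames=[1,7,-] (faults so far: 2)
  step 2: ref 6 -> FAULT, frames=[1,7,6] (faults so far: 3)
  step 3: ref 6 -> HIT, frames=[1,7,6] (faults so far: 3)
  step 4: ref 7 -> HIT, frames=[1,7,6] (faults so far: 3)
  step 5: ref 7 -> HIT, frames=[1,7,6] (faults so far: 3)
  step 6: ref 6 -> HIT, frames=[1,7,6] (faults so far: 3)
  step 7: ref 7 -> HIT, frames=[1,7,6] (faults so far: 3)
  step 8: ref 4 -> FAULT, evict 1, frames=[4,7,6] (faults so far: 4)
  step 9: ref 3 -> FAULT, evict 7, frames=[4,3,6] (faults so far: 5)
  step 10: ref 5 -> FAULT, evict 6, frames=[4,3,5] (faults so far: 6)
  step 11: ref 6 -> FAULT, evict 4, frames=[6,3,5] (faults so far: 7)
  step 12: ref 6 -> HIT, frames=[6,3,5] (faults so far: 7)
  step 13: ref 7 -> FAULT, evict 3, frames=[6,7,5] (faults so far: 8)
  FIFO total faults: 8
--- LRU ---
  step 0: ref 1 -> FAULT, frames=[1,-,-] (faults so far: 1)
  step 1: ref 7 -> FAULT, frames=[1,7,-] (faults so far: 2)
  step 2: ref 6 -> FAULT, frames=[1,7,6] (faults so far: 3)
  step 3: ref 6 -> HIT, frames=[1,7,6] (faults so far: 3)
  step 4: ref 7 -> HIT, frames=[1,7,6] (faults so far: 3)
  step 5: ref 7 -> HIT, frames=[1,7,6] (faults so far: 3)
  step 6: ref 6 -> HIT, frames=[1,7,6] (faults so far: 3)
  step 7: ref 7 -> HIT, frames=[1,7,6] (faults so far: 3)
  step 8: ref 4 -> FAULT, evict 1, frames=[4,7,6] (faults so far: 4)
  step 9: ref 3 -> FAULT, evict 6, frames=[4,7,3] (faults so far: 5)
  step 10: ref 5 -> FAULT, evict 7, frames=[4,5,3] (faults so far: 6)
  step 11: ref 6 -> FAULT, evict 4, frames=[6,5,3] (faults so far: 7)
  step 12: ref 6 -> HIT, frames=[6,5,3] (faults so far: 7)
  step 13: ref 7 -> FAULT, evict 3, frames=[6,5,7] (faults so far: 8)
  LRU total faults: 8
--- Optimal ---
  step 0: ref 1 -> FAULT, frames=[1,-,-] (faults so far: 1)
  step 1: ref 7 -> FAULT, frames=[1,7,-] (faults so far: 2)
  step 2: ref 6 -> FAULT, frames=[1,7,6] (faults so far: 3)
  step 3: ref 6 -> HIT, frames=[1,7,6] (faults so far: 3)
  step 4: ref 7 -> HIT, frames=[1,7,6] (faults so far: 3)
  step 5: ref 7 -> HIT, frames=[1,7,6] (faults so far: 3)
  step 6: ref 6 -> HIT, frames=[1,7,6] (faults so far: 3)
  step 7: ref 7 -> HIT, frames=[1,7,6] (faults so far: 3)
  step 8: ref 4 -> FAULT, evict 1, frames=[4,7,6] (faults so far: 4)
  step 9: ref 3 -> FAULT, evict 4, frames=[3,7,6] (faults so far: 5)
  step 10: ref 5 -> FAULT, evict 3, frames=[5,7,6] (faults so far: 6)
  step 11: ref 6 -> HIT, frames=[5,7,6] (faults so far: 6)
  step 12: ref 6 -> HIT, frames=[5,7,6] (faults so far: 6)
  step 13: ref 7 -> HIT, frames=[5,7,6] (faults so far: 6)
  Optimal total faults: 6

Answer: 8 8 6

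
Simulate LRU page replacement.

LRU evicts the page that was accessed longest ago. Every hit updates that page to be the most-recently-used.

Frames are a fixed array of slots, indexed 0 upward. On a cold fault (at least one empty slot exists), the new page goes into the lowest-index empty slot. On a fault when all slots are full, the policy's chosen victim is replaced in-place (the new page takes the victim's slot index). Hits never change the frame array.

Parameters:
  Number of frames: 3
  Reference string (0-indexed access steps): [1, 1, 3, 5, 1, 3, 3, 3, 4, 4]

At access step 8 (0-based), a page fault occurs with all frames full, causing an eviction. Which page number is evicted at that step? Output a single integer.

Answer: 5

Derivation:
Step 0: ref 1 -> FAULT, frames=[1,-,-]
Step 1: ref 1 -> HIT, frames=[1,-,-]
Step 2: ref 3 -> FAULT, frames=[1,3,-]
Step 3: ref 5 -> FAULT, frames=[1,3,5]
Step 4: ref 1 -> HIT, frames=[1,3,5]
Step 5: ref 3 -> HIT, frames=[1,3,5]
Step 6: ref 3 -> HIT, frames=[1,3,5]
Step 7: ref 3 -> HIT, frames=[1,3,5]
Step 8: ref 4 -> FAULT, evict 5, frames=[1,3,4]
At step 8: evicted page 5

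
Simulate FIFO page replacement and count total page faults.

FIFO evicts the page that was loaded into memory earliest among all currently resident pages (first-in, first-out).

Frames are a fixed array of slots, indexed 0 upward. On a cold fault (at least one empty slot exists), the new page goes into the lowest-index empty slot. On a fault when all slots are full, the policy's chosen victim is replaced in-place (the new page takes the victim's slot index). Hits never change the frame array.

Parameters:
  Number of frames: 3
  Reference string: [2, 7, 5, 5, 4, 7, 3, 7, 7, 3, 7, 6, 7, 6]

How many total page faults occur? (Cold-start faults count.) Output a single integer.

Step 0: ref 2 → FAULT, frames=[2,-,-]
Step 1: ref 7 → FAULT, frames=[2,7,-]
Step 2: ref 5 → FAULT, frames=[2,7,5]
Step 3: ref 5 → HIT, frames=[2,7,5]
Step 4: ref 4 → FAULT (evict 2), frames=[4,7,5]
Step 5: ref 7 → HIT, frames=[4,7,5]
Step 6: ref 3 → FAULT (evict 7), frames=[4,3,5]
Step 7: ref 7 → FAULT (evict 5), frames=[4,3,7]
Step 8: ref 7 → HIT, frames=[4,3,7]
Step 9: ref 3 → HIT, frames=[4,3,7]
Step 10: ref 7 → HIT, frames=[4,3,7]
Step 11: ref 6 → FAULT (evict 4), frames=[6,3,7]
Step 12: ref 7 → HIT, frames=[6,3,7]
Step 13: ref 6 → HIT, frames=[6,3,7]
Total faults: 7

Answer: 7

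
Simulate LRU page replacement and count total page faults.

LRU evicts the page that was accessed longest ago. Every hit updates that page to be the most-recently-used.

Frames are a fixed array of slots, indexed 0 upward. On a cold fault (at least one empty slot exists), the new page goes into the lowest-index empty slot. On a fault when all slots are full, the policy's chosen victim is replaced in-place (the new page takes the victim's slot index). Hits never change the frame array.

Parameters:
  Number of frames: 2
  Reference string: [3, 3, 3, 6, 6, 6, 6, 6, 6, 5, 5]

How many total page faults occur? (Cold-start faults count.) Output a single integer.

Step 0: ref 3 → FAULT, frames=[3,-]
Step 1: ref 3 → HIT, frames=[3,-]
Step 2: ref 3 → HIT, frames=[3,-]
Step 3: ref 6 → FAULT, frames=[3,6]
Step 4: ref 6 → HIT, frames=[3,6]
Step 5: ref 6 → HIT, frames=[3,6]
Step 6: ref 6 → HIT, frames=[3,6]
Step 7: ref 6 → HIT, frames=[3,6]
Step 8: ref 6 → HIT, frames=[3,6]
Step 9: ref 5 → FAULT (evict 3), frames=[5,6]
Step 10: ref 5 → HIT, frames=[5,6]
Total faults: 3

Answer: 3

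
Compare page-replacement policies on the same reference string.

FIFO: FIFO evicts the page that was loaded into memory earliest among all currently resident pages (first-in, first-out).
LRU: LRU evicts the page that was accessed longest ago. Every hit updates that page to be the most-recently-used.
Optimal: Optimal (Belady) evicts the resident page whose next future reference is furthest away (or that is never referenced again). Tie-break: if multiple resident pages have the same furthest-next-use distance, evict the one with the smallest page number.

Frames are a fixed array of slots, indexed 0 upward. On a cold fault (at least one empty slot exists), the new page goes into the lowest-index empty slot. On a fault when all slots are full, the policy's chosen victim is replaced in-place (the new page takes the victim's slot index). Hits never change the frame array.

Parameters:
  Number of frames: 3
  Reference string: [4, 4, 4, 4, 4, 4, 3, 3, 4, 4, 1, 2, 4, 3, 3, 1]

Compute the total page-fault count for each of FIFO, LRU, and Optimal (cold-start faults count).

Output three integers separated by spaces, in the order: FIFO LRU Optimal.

--- FIFO ---
  step 0: ref 4 -> FAULT, frames=[4,-,-] (faults so far: 1)
  step 1: ref 4 -> HIT, frames=[4,-,-] (faults so far: 1)
  step 2: ref 4 -> HIT, frames=[4,-,-] (faults so far: 1)
  step 3: ref 4 -> HIT, frames=[4,-,-] (faults so far: 1)
  step 4: ref 4 -> HIT, frames=[4,-,-] (faults so far: 1)
  step 5: ref 4 -> HIT, frames=[4,-,-] (faults so far: 1)
  step 6: ref 3 -> FAULT, frames=[4,3,-] (faults so far: 2)
  step 7: ref 3 -> HIT, frames=[4,3,-] (faults so far: 2)
  step 8: ref 4 -> HIT, frames=[4,3,-] (faults so far: 2)
  step 9: ref 4 -> HIT, frames=[4,3,-] (faults so far: 2)
  step 10: ref 1 -> FAULT, frames=[4,3,1] (faults so far: 3)
  step 11: ref 2 -> FAULT, evict 4, frames=[2,3,1] (faults so far: 4)
  step 12: ref 4 -> FAULT, evict 3, frames=[2,4,1] (faults so far: 5)
  step 13: ref 3 -> FAULT, evict 1, frames=[2,4,3] (faults so far: 6)
  step 14: ref 3 -> HIT, frames=[2,4,3] (faults so far: 6)
  step 15: ref 1 -> FAULT, evict 2, frames=[1,4,3] (faults so far: 7)
  FIFO total faults: 7
--- LRU ---
  step 0: ref 4 -> FAULT, frames=[4,-,-] (faults so far: 1)
  step 1: ref 4 -> HIT, frames=[4,-,-] (faults so far: 1)
  step 2: ref 4 -> HIT, frames=[4,-,-] (faults so far: 1)
  step 3: ref 4 -> HIT, frames=[4,-,-] (faults so far: 1)
  step 4: ref 4 -> HIT, frames=[4,-,-] (faults so far: 1)
  step 5: ref 4 -> HIT, frames=[4,-,-] (faults so far: 1)
  step 6: ref 3 -> FAULT, frames=[4,3,-] (faults so far: 2)
  step 7: ref 3 -> HIT, frames=[4,3,-] (faults so far: 2)
  step 8: ref 4 -> HIT, frames=[4,3,-] (faults so far: 2)
  step 9: ref 4 -> HIT, frames=[4,3,-] (faults so far: 2)
  step 10: ref 1 -> FAULT, frames=[4,3,1] (faults so far: 3)
  step 11: ref 2 -> FAULT, evict 3, frames=[4,2,1] (faults so far: 4)
  step 12: ref 4 -> HIT, frames=[4,2,1] (faults so far: 4)
  step 13: ref 3 -> FAULT, evict 1, frames=[4,2,3] (faults so far: 5)
  step 14: ref 3 -> HIT, frames=[4,2,3] (faults so far: 5)
  step 15: ref 1 -> FAULT, evict 2, frames=[4,1,3] (faults so far: 6)
  LRU total faults: 6
--- Optimal ---
  step 0: ref 4 -> FAULT, frames=[4,-,-] (faults so far: 1)
  step 1: ref 4 -> HIT, frames=[4,-,-] (faults so far: 1)
  step 2: ref 4 -> HIT, frames=[4,-,-] (faults so far: 1)
  step 3: ref 4 -> HIT, frames=[4,-,-] (faults so far: 1)
  step 4: ref 4 -> HIT, frames=[4,-,-] (faults so far: 1)
  step 5: ref 4 -> HIT, frames=[4,-,-] (faults so far: 1)
  step 6: ref 3 -> FAULT, frames=[4,3,-] (faults so far: 2)
  step 7: ref 3 -> HIT, frames=[4,3,-] (faults so far: 2)
  step 8: ref 4 -> HIT, frames=[4,3,-] (faults so far: 2)
  step 9: ref 4 -> HIT, frames=[4,3,-] (faults so far: 2)
  step 10: ref 1 -> FAULT, frames=[4,3,1] (faults so far: 3)
  step 11: ref 2 -> FAULT, evict 1, frames=[4,3,2] (faults so far: 4)
  step 12: ref 4 -> HIT, frames=[4,3,2] (faults so far: 4)
  step 13: ref 3 -> HIT, frames=[4,3,2] (faults so far: 4)
  step 14: ref 3 -> HIT, frames=[4,3,2] (faults so far: 4)
  step 15: ref 1 -> FAULT, evict 2, frames=[4,3,1] (faults so far: 5)
  Optimal total faults: 5

Answer: 7 6 5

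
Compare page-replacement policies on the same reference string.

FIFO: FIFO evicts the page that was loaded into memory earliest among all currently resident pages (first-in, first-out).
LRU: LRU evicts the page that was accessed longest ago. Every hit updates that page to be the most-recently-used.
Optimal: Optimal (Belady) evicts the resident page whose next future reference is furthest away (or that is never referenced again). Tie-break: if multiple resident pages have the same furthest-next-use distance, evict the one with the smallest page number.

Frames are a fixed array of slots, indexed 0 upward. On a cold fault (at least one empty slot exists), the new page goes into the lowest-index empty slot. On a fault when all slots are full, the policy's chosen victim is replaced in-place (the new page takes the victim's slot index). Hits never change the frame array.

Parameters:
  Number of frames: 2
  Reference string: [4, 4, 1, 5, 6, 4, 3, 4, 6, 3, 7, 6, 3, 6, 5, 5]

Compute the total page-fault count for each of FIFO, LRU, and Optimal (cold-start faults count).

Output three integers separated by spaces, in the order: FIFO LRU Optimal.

Answer: 11 12 9

Derivation:
--- FIFO ---
  step 0: ref 4 -> FAULT, frames=[4,-] (faults so far: 1)
  step 1: ref 4 -> HIT, frames=[4,-] (faults so far: 1)
  step 2: ref 1 -> FAULT, frames=[4,1] (faults so far: 2)
  step 3: ref 5 -> FAULT, evict 4, frames=[5,1] (faults so far: 3)
  step 4: ref 6 -> FAULT, evict 1, frames=[5,6] (faults so far: 4)
  step 5: ref 4 -> FAULT, evict 5, frames=[4,6] (faults so far: 5)
  step 6: ref 3 -> FAULT, evict 6, frames=[4,3] (faults so far: 6)
  step 7: ref 4 -> HIT, frames=[4,3] (faults so far: 6)
  step 8: ref 6 -> FAULT, evict 4, frames=[6,3] (faults so far: 7)
  step 9: ref 3 -> HIT, frames=[6,3] (faults so far: 7)
  step 10: ref 7 -> FAULT, evict 3, frames=[6,7] (faults so far: 8)
  step 11: ref 6 -> HIT, frames=[6,7] (faults so far: 8)
  step 12: ref 3 -> FAULT, evict 6, frames=[3,7] (faults so far: 9)
  step 13: ref 6 -> FAULT, evict 7, frames=[3,6] (faults so far: 10)
  step 14: ref 5 -> FAULT, evict 3, frames=[5,6] (faults so far: 11)
  step 15: ref 5 -> HIT, frames=[5,6] (faults so far: 11)
  FIFO total faults: 11
--- LRU ---
  step 0: ref 4 -> FAULT, frames=[4,-] (faults so far: 1)
  step 1: ref 4 -> HIT, frames=[4,-] (faults so far: 1)
  step 2: ref 1 -> FAULT, frames=[4,1] (faults so far: 2)
  step 3: ref 5 -> FAULT, evict 4, frames=[5,1] (faults so far: 3)
  step 4: ref 6 -> FAULT, evict 1, frames=[5,6] (faults so far: 4)
  step 5: ref 4 -> FAULT, evict 5, frames=[4,6] (faults so far: 5)
  step 6: ref 3 -> FAULT, evict 6, frames=[4,3] (faults so far: 6)
  step 7: ref 4 -> HIT, frames=[4,3] (faults so far: 6)
  step 8: ref 6 -> FAULT, evict 3, frames=[4,6] (faults so far: 7)
  step 9: ref 3 -> FAULT, evict 4, frames=[3,6] (faults so far: 8)
  step 10: ref 7 -> FAULT, evict 6, frames=[3,7] (faults so far: 9)
  step 11: ref 6 -> FAULT, evict 3, frames=[6,7] (faults so far: 10)
  step 12: ref 3 -> FAULT, evict 7, frames=[6,3] (faults so far: 11)
  step 13: ref 6 -> HIT, frames=[6,3] (faults so far: 11)
  step 14: ref 5 -> FAULT, evict 3, frames=[6,5] (faults so far: 12)
  step 15: ref 5 -> HIT, frames=[6,5] (faults so far: 12)
  LRU total faults: 12
--- Optimal ---
  step 0: ref 4 -> FAULT, frames=[4,-] (faults so far: 1)
  step 1: ref 4 -> HIT, frames=[4,-] (faults so far: 1)
  step 2: ref 1 -> FAULT, frames=[4,1] (faults so far: 2)
  step 3: ref 5 -> FAULT, evict 1, frames=[4,5] (faults so far: 3)
  step 4: ref 6 -> FAULT, evict 5, frames=[4,6] (faults so far: 4)
  step 5: ref 4 -> HIT, frames=[4,6] (faults so far: 4)
  step 6: ref 3 -> FAULT, evict 6, frames=[4,3] (faults so far: 5)
  step 7: ref 4 -> HIT, frames=[4,3] (faults so far: 5)
  step 8: ref 6 -> FAULT, evict 4, frames=[6,3] (faults so far: 6)
  step 9: ref 3 -> HIT, frames=[6,3] (faults so far: 6)
  step 10: ref 7 -> FAULT, evict 3, frames=[6,7] (faults so far: 7)
  step 11: ref 6 -> HIT, frames=[6,7] (faults so far: 7)
  step 12: ref 3 -> FAULT, evict 7, frames=[6,3] (faults so far: 8)
  step 13: ref 6 -> HIT, frames=[6,3] (faults so far: 8)
  step 14: ref 5 -> FAULT, evict 3, frames=[6,5] (faults so far: 9)
  step 15: ref 5 -> HIT, frames=[6,5] (faults so far: 9)
  Optimal total faults: 9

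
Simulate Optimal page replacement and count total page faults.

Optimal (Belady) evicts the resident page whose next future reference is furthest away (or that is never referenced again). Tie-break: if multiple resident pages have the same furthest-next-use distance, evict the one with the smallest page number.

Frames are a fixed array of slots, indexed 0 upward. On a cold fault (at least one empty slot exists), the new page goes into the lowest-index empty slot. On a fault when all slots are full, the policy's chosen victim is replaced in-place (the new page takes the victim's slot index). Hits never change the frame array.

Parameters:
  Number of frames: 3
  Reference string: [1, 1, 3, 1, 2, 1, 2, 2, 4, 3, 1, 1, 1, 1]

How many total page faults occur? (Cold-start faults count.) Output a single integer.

Step 0: ref 1 → FAULT, frames=[1,-,-]
Step 1: ref 1 → HIT, frames=[1,-,-]
Step 2: ref 3 → FAULT, frames=[1,3,-]
Step 3: ref 1 → HIT, frames=[1,3,-]
Step 4: ref 2 → FAULT, frames=[1,3,2]
Step 5: ref 1 → HIT, frames=[1,3,2]
Step 6: ref 2 → HIT, frames=[1,3,2]
Step 7: ref 2 → HIT, frames=[1,3,2]
Step 8: ref 4 → FAULT (evict 2), frames=[1,3,4]
Step 9: ref 3 → HIT, frames=[1,3,4]
Step 10: ref 1 → HIT, frames=[1,3,4]
Step 11: ref 1 → HIT, frames=[1,3,4]
Step 12: ref 1 → HIT, frames=[1,3,4]
Step 13: ref 1 → HIT, frames=[1,3,4]
Total faults: 4

Answer: 4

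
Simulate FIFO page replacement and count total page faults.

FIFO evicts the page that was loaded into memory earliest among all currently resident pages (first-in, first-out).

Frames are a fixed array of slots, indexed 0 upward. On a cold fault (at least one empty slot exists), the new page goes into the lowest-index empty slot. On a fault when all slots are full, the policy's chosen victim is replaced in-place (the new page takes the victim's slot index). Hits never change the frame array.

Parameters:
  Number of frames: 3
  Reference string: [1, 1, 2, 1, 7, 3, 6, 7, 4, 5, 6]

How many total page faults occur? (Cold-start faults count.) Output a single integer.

Step 0: ref 1 → FAULT, frames=[1,-,-]
Step 1: ref 1 → HIT, frames=[1,-,-]
Step 2: ref 2 → FAULT, frames=[1,2,-]
Step 3: ref 1 → HIT, frames=[1,2,-]
Step 4: ref 7 → FAULT, frames=[1,2,7]
Step 5: ref 3 → FAULT (evict 1), frames=[3,2,7]
Step 6: ref 6 → FAULT (evict 2), frames=[3,6,7]
Step 7: ref 7 → HIT, frames=[3,6,7]
Step 8: ref 4 → FAULT (evict 7), frames=[3,6,4]
Step 9: ref 5 → FAULT (evict 3), frames=[5,6,4]
Step 10: ref 6 → HIT, frames=[5,6,4]
Total faults: 7

Answer: 7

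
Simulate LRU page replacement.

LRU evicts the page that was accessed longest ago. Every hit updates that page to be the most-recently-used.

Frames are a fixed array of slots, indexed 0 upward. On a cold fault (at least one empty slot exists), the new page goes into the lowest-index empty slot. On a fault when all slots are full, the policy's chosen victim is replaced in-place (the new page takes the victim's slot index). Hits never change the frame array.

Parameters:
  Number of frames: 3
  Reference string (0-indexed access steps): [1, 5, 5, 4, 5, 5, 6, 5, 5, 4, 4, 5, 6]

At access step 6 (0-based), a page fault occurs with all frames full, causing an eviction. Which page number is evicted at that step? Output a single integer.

Step 0: ref 1 -> FAULT, frames=[1,-,-]
Step 1: ref 5 -> FAULT, frames=[1,5,-]
Step 2: ref 5 -> HIT, frames=[1,5,-]
Step 3: ref 4 -> FAULT, frames=[1,5,4]
Step 4: ref 5 -> HIT, frames=[1,5,4]
Step 5: ref 5 -> HIT, frames=[1,5,4]
Step 6: ref 6 -> FAULT, evict 1, frames=[6,5,4]
At step 6: evicted page 1

Answer: 1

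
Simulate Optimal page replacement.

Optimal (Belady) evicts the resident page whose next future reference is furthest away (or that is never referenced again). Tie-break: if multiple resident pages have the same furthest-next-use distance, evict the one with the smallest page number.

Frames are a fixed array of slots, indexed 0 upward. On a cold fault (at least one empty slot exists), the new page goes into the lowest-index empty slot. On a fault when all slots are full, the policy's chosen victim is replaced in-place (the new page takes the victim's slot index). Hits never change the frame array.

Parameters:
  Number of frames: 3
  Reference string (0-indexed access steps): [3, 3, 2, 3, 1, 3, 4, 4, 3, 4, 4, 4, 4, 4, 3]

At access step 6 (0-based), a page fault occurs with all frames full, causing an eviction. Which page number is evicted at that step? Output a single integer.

Answer: 1

Derivation:
Step 0: ref 3 -> FAULT, frames=[3,-,-]
Step 1: ref 3 -> HIT, frames=[3,-,-]
Step 2: ref 2 -> FAULT, frames=[3,2,-]
Step 3: ref 3 -> HIT, frames=[3,2,-]
Step 4: ref 1 -> FAULT, frames=[3,2,1]
Step 5: ref 3 -> HIT, frames=[3,2,1]
Step 6: ref 4 -> FAULT, evict 1, frames=[3,2,4]
At step 6: evicted page 1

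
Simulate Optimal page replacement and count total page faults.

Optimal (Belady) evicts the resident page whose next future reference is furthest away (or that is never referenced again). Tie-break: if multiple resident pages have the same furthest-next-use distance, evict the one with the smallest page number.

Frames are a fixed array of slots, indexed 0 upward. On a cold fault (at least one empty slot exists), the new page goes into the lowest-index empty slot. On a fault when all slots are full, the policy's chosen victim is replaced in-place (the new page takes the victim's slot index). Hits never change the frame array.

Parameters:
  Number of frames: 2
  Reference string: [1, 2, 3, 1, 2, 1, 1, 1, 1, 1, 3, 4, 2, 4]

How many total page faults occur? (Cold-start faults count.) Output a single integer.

Step 0: ref 1 → FAULT, frames=[1,-]
Step 1: ref 2 → FAULT, frames=[1,2]
Step 2: ref 3 → FAULT (evict 2), frames=[1,3]
Step 3: ref 1 → HIT, frames=[1,3]
Step 4: ref 2 → FAULT (evict 3), frames=[1,2]
Step 5: ref 1 → HIT, frames=[1,2]
Step 6: ref 1 → HIT, frames=[1,2]
Step 7: ref 1 → HIT, frames=[1,2]
Step 8: ref 1 → HIT, frames=[1,2]
Step 9: ref 1 → HIT, frames=[1,2]
Step 10: ref 3 → FAULT (evict 1), frames=[3,2]
Step 11: ref 4 → FAULT (evict 3), frames=[4,2]
Step 12: ref 2 → HIT, frames=[4,2]
Step 13: ref 4 → HIT, frames=[4,2]
Total faults: 6

Answer: 6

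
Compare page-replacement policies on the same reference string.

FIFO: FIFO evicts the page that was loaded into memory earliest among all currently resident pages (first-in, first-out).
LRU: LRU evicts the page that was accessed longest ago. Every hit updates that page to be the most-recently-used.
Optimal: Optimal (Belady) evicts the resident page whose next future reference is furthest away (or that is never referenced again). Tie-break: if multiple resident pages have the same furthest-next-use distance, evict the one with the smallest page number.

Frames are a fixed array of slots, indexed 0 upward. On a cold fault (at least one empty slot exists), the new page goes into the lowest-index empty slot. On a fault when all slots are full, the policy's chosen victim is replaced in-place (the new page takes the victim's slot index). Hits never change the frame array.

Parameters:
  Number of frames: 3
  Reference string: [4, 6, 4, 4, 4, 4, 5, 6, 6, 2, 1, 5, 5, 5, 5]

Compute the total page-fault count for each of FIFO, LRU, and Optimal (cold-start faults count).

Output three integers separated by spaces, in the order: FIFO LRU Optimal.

Answer: 5 6 5

Derivation:
--- FIFO ---
  step 0: ref 4 -> FAULT, frames=[4,-,-] (faults so far: 1)
  step 1: ref 6 -> FAULT, frames=[4,6,-] (faults so far: 2)
  step 2: ref 4 -> HIT, frames=[4,6,-] (faults so far: 2)
  step 3: ref 4 -> HIT, frames=[4,6,-] (faults so far: 2)
  step 4: ref 4 -> HIT, frames=[4,6,-] (faults so far: 2)
  step 5: ref 4 -> HIT, frames=[4,6,-] (faults so far: 2)
  step 6: ref 5 -> FAULT, frames=[4,6,5] (faults so far: 3)
  step 7: ref 6 -> HIT, frames=[4,6,5] (faults so far: 3)
  step 8: ref 6 -> HIT, frames=[4,6,5] (faults so far: 3)
  step 9: ref 2 -> FAULT, evict 4, frames=[2,6,5] (faults so far: 4)
  step 10: ref 1 -> FAULT, evict 6, frames=[2,1,5] (faults so far: 5)
  step 11: ref 5 -> HIT, frames=[2,1,5] (faults so far: 5)
  step 12: ref 5 -> HIT, frames=[2,1,5] (faults so far: 5)
  step 13: ref 5 -> HIT, frames=[2,1,5] (faults so far: 5)
  step 14: ref 5 -> HIT, frames=[2,1,5] (faults so far: 5)
  FIFO total faults: 5
--- LRU ---
  step 0: ref 4 -> FAULT, frames=[4,-,-] (faults so far: 1)
  step 1: ref 6 -> FAULT, frames=[4,6,-] (faults so far: 2)
  step 2: ref 4 -> HIT, frames=[4,6,-] (faults so far: 2)
  step 3: ref 4 -> HIT, frames=[4,6,-] (faults so far: 2)
  step 4: ref 4 -> HIT, frames=[4,6,-] (faults so far: 2)
  step 5: ref 4 -> HIT, frames=[4,6,-] (faults so far: 2)
  step 6: ref 5 -> FAULT, frames=[4,6,5] (faults so far: 3)
  step 7: ref 6 -> HIT, frames=[4,6,5] (faults so far: 3)
  step 8: ref 6 -> HIT, frames=[4,6,5] (faults so far: 3)
  step 9: ref 2 -> FAULT, evict 4, frames=[2,6,5] (faults so far: 4)
  step 10: ref 1 -> FAULT, evict 5, frames=[2,6,1] (faults so far: 5)
  step 11: ref 5 -> FAULT, evict 6, frames=[2,5,1] (faults so far: 6)
  step 12: ref 5 -> HIT, frames=[2,5,1] (faults so far: 6)
  step 13: ref 5 -> HIT, frames=[2,5,1] (faults so far: 6)
  step 14: ref 5 -> HIT, frames=[2,5,1] (faults so far: 6)
  LRU total faults: 6
--- Optimal ---
  step 0: ref 4 -> FAULT, frames=[4,-,-] (faults so far: 1)
  step 1: ref 6 -> FAULT, frames=[4,6,-] (faults so far: 2)
  step 2: ref 4 -> HIT, frames=[4,6,-] (faults so far: 2)
  step 3: ref 4 -> HIT, frames=[4,6,-] (faults so far: 2)
  step 4: ref 4 -> HIT, frames=[4,6,-] (faults so far: 2)
  step 5: ref 4 -> HIT, frames=[4,6,-] (faults so far: 2)
  step 6: ref 5 -> FAULT, frames=[4,6,5] (faults so far: 3)
  step 7: ref 6 -> HIT, frames=[4,6,5] (faults so far: 3)
  step 8: ref 6 -> HIT, frames=[4,6,5] (faults so far: 3)
  step 9: ref 2 -> FAULT, evict 4, frames=[2,6,5] (faults so far: 4)
  step 10: ref 1 -> FAULT, evict 2, frames=[1,6,5] (faults so far: 5)
  step 11: ref 5 -> HIT, frames=[1,6,5] (faults so far: 5)
  step 12: ref 5 -> HIT, frames=[1,6,5] (faults so far: 5)
  step 13: ref 5 -> HIT, frames=[1,6,5] (faults so far: 5)
  step 14: ref 5 -> HIT, frames=[1,6,5] (faults so far: 5)
  Optimal total faults: 5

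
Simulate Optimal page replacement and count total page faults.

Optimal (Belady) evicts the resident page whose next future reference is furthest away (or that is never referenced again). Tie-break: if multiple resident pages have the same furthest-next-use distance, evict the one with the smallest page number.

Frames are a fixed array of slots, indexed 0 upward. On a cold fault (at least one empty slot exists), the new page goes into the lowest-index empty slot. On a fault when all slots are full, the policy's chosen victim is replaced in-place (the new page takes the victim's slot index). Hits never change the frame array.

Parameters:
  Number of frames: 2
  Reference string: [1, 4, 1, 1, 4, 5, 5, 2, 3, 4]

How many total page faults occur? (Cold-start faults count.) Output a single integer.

Step 0: ref 1 → FAULT, frames=[1,-]
Step 1: ref 4 → FAULT, frames=[1,4]
Step 2: ref 1 → HIT, frames=[1,4]
Step 3: ref 1 → HIT, frames=[1,4]
Step 4: ref 4 → HIT, frames=[1,4]
Step 5: ref 5 → FAULT (evict 1), frames=[5,4]
Step 6: ref 5 → HIT, frames=[5,4]
Step 7: ref 2 → FAULT (evict 5), frames=[2,4]
Step 8: ref 3 → FAULT (evict 2), frames=[3,4]
Step 9: ref 4 → HIT, frames=[3,4]
Total faults: 5

Answer: 5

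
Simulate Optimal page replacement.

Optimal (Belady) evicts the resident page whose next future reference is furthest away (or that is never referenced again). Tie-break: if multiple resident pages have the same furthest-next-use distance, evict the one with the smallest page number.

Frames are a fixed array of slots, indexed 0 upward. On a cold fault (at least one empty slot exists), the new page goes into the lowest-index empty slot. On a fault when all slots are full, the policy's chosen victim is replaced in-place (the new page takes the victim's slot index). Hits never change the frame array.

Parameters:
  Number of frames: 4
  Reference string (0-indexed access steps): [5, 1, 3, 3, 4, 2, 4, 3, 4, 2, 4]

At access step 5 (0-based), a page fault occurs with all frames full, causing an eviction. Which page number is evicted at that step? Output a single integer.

Step 0: ref 5 -> FAULT, frames=[5,-,-,-]
Step 1: ref 1 -> FAULT, frames=[5,1,-,-]
Step 2: ref 3 -> FAULT, frames=[5,1,3,-]
Step 3: ref 3 -> HIT, frames=[5,1,3,-]
Step 4: ref 4 -> FAULT, frames=[5,1,3,4]
Step 5: ref 2 -> FAULT, evict 1, frames=[5,2,3,4]
At step 5: evicted page 1

Answer: 1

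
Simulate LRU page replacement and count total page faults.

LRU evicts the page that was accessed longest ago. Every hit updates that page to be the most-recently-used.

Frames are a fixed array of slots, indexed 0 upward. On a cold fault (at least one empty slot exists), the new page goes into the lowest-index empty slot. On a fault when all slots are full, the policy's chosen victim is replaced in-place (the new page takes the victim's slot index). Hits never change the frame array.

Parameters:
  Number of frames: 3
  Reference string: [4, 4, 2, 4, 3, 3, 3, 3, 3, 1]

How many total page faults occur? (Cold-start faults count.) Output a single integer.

Answer: 4

Derivation:
Step 0: ref 4 → FAULT, frames=[4,-,-]
Step 1: ref 4 → HIT, frames=[4,-,-]
Step 2: ref 2 → FAULT, frames=[4,2,-]
Step 3: ref 4 → HIT, frames=[4,2,-]
Step 4: ref 3 → FAULT, frames=[4,2,3]
Step 5: ref 3 → HIT, frames=[4,2,3]
Step 6: ref 3 → HIT, frames=[4,2,3]
Step 7: ref 3 → HIT, frames=[4,2,3]
Step 8: ref 3 → HIT, frames=[4,2,3]
Step 9: ref 1 → FAULT (evict 2), frames=[4,1,3]
Total faults: 4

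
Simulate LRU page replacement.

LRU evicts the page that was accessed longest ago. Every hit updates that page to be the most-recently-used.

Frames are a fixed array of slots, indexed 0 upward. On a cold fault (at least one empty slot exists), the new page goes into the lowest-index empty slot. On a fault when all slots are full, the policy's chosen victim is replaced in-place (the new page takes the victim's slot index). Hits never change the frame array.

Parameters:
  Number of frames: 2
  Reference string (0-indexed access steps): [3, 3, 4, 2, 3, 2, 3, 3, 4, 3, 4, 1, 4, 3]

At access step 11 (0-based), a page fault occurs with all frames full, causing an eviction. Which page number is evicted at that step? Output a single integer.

Step 0: ref 3 -> FAULT, frames=[3,-]
Step 1: ref 3 -> HIT, frames=[3,-]
Step 2: ref 4 -> FAULT, frames=[3,4]
Step 3: ref 2 -> FAULT, evict 3, frames=[2,4]
Step 4: ref 3 -> FAULT, evict 4, frames=[2,3]
Step 5: ref 2 -> HIT, frames=[2,3]
Step 6: ref 3 -> HIT, frames=[2,3]
Step 7: ref 3 -> HIT, frames=[2,3]
Step 8: ref 4 -> FAULT, evict 2, frames=[4,3]
Step 9: ref 3 -> HIT, frames=[4,3]
Step 10: ref 4 -> HIT, frames=[4,3]
Step 11: ref 1 -> FAULT, evict 3, frames=[4,1]
At step 11: evicted page 3

Answer: 3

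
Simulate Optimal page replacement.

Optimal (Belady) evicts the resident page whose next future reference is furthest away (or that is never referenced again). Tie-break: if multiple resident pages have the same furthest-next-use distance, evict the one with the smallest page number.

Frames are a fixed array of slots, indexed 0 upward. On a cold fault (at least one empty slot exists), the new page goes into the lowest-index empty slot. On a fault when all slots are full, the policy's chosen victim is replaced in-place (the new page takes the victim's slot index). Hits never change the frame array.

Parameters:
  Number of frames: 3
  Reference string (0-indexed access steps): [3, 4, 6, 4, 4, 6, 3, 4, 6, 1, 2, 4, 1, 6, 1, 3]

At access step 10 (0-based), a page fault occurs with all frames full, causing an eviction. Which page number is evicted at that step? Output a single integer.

Answer: 6

Derivation:
Step 0: ref 3 -> FAULT, frames=[3,-,-]
Step 1: ref 4 -> FAULT, frames=[3,4,-]
Step 2: ref 6 -> FAULT, frames=[3,4,6]
Step 3: ref 4 -> HIT, frames=[3,4,6]
Step 4: ref 4 -> HIT, frames=[3,4,6]
Step 5: ref 6 -> HIT, frames=[3,4,6]
Step 6: ref 3 -> HIT, frames=[3,4,6]
Step 7: ref 4 -> HIT, frames=[3,4,6]
Step 8: ref 6 -> HIT, frames=[3,4,6]
Step 9: ref 1 -> FAULT, evict 3, frames=[1,4,6]
Step 10: ref 2 -> FAULT, evict 6, frames=[1,4,2]
At step 10: evicted page 6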